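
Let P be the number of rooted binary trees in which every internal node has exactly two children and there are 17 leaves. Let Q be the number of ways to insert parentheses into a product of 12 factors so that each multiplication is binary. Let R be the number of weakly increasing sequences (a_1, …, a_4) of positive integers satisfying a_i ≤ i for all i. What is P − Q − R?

A full binary tree with L leaves has L−1 internal nodes and is counted by C_{L−1}; L = 17 gives C_16. So P = C_16 = 35357670.
Ways to associate a product of 12 factors correspond to binary trees on 12 leaves, so the count is C_11. So Q = C_11 = 58786.
Weakly increasing sequences with a_i ≤ i biject with Dyck paths of semilength 4, so there are C_4. So R = C_4 = 14.
P − Q − R = 35357670 − 58786 − 14 = 35298870.

35298870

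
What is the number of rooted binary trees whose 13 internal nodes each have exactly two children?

742900

The number of full binary trees on 13 internal nodes is the Catalan number C_13.
C_13 = C(26,13)/14 = 10400600/14 = 742900.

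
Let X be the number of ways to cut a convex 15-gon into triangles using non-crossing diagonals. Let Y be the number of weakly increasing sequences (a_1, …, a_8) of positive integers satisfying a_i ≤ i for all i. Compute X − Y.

A convex 15-gon is triangulated into 13 triangles, and the number of such triangulations is the Catalan number C_{15−2} = C_13. So X = C_13 = 742900.
Weakly increasing sequences with a_i ≤ i biject with Dyck paths of semilength 8, so there are C_8. So Y = C_8 = 1430.
X − Y = 742900 − 1430 = 741470.

741470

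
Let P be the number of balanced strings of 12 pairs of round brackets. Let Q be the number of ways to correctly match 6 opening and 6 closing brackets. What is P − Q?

207880

A balanced arrangement of 12 bracket pairs is a Dyck word of semilength 12, so the count is C_12. So P = C_12 = 208012.
With 6 pairs the number of balanced bracket strings is the Catalan number C_6. So Q = C_6 = 132.
P − Q = 208012 − 132 = 207880.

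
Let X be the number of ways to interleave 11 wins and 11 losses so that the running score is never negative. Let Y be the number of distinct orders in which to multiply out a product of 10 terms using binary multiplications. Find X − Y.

Ballot sequences with n votes each where one side never trails are Dyck words, counted by C_n; here n = 11. So X = C_11 = 58786.
Ways to associate a product of 10 factors correspond to binary trees on 10 leaves, so the count is C_9. So Y = C_9 = 4862.
X − Y = 58786 − 4862 = 53924.

53924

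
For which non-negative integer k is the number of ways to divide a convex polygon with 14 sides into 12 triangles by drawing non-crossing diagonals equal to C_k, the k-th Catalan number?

12

A convex 14-gon is triangulated into 12 triangles, and the number of such triangulations is the Catalan number C_{14−2} = C_12.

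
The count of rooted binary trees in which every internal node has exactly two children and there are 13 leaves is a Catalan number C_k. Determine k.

12

A full binary tree with L leaves has L−1 internal nodes and is counted by C_{L−1}; L = 13 gives C_12.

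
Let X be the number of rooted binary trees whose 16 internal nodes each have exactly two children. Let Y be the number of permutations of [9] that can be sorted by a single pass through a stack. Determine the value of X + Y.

Full binary trees with n internal nodes are counted by C_n; here n = 16. So X = C_16 = 35357670.
Stack-sortable permutations are exactly the 231-avoiding ones, counted by C_n; here n = 9. So Y = C_9 = 4862.
X + Y = 35357670 + 4862 = 35362532.

35362532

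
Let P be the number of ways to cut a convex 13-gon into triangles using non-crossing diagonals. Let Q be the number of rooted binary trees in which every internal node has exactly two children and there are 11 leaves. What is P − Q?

The number of triangulations of a 13-gon is the Catalan number C_11 (index = sides − 2). So P = C_11 = 58786.
A full binary tree with L leaves has L−1 internal nodes and is counted by C_{L−1}; L = 11 gives C_10. So Q = C_10 = 16796.
P − Q = 58786 − 16796 = 41990.

41990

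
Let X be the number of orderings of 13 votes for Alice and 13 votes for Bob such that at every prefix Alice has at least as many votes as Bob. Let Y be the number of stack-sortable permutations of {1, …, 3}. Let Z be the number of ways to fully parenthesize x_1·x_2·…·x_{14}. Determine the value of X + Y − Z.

Reading a vote for the leader as '(' and for the other as ')' turns such a sequence into a balanced string of 13 pairs, so the count is C_13. So X = C_13 = 742900.
By Knuth's characterisation, the stack-sortable permutations of length 3 are the 231-avoiders, numbering C_3. So Y = C_3 = 5.
Bracketing 14 factors into binary products is counted by C_{14−1} = C_13. So Z = C_13 = 742900.
X + Y − Z = 742900 + 5 − 742900 = 5.

5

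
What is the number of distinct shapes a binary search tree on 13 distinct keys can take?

There are C_n binary search tree shapes on n keys; with n = 13 that is C_13.
C_13 = C(26,13)/14 = 10400600/14 = 742900.

742900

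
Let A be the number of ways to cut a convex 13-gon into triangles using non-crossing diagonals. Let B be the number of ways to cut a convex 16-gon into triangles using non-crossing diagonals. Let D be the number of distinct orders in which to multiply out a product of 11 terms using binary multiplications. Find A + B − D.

2716430

Triangulations of a convex m-gon are counted by C_{m−2}; with m = 13 this is C_11. So A = C_11 = 58786.
A convex 16-gon is triangulated into 14 triangles, and the number of such triangulations is the Catalan number C_{16−2} = C_14. So B = C_14 = 2674440.
Parenthesizations of m factors correspond to full binary trees with m leaves, counted by C_{m−1}; m = 11 gives C_10. So D = C_10 = 16796.
A + B − D = 58786 + 2674440 − 16796 = 2716430.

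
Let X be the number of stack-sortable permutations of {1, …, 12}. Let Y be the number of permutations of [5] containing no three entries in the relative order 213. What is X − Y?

207970

Stack-sortable permutations are exactly the 231-avoiding ones, counted by C_n; here n = 12. So X = C_12 = 208012.
Permutations of [n] avoiding any single length-3 pattern are counted by C_n; here n = 5. So Y = C_5 = 42.
X − Y = 208012 − 42 = 207970.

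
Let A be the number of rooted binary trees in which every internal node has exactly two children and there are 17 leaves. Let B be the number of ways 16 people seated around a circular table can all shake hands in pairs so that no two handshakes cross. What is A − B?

35356240

Full binary trees with 17 leaves have 17−1 = 16 internal nodes, so there are C_16 of them. So A = C_16 = 35357670.
With 16 = 2·8 people, non-crossing handshake pairings are non-crossing perfect matchings on a circle, counted by C_8. So B = C_8 = 1430.
A − B = 35357670 − 1430 = 35356240.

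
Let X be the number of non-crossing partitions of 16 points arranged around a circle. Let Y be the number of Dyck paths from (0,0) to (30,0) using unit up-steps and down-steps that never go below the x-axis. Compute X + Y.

The non-crossing partitions of [16] form a lattice of size C_16. So X = C_16 = 35357670.
Dyck paths of semilength n (length 2n) are counted by C_n; here n = 15. So Y = C_15 = 9694845.
X + Y = 35357670 + 9694845 = 45052515.

45052515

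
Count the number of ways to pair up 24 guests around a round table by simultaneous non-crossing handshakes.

Non-crossing handshake pairings of 2n people are counted by C_n; 24 people gives n = 12.
C_12 = C_11 · 2(2·11+1)/(11+2) = 58786 · 46/13 = 208012.

208012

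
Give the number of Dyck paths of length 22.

Dyck paths of semilength n (length 2n) are counted by C_n; here n = 11.
C_11 = C(22,11)/12 = 705432/12 = 58786.

58786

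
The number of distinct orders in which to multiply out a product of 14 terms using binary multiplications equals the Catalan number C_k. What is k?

Bracketing 14 factors into binary products is counted by C_{14−1} = C_13.

13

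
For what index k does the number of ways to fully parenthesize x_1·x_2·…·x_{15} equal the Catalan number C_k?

Ways to associate a product of 15 factors correspond to binary trees on 15 leaves, so the count is C_14.

14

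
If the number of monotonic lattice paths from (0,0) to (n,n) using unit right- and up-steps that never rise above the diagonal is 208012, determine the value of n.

12

Such diagonal-avoiding paths in an n×n grid are counted by C_n, and C_12 = 208012.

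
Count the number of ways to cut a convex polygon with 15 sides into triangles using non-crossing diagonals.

Triangulations of a convex m-gon are counted by C_{m−2}; with m = 15 this is C_13.
C_13 = 742900.

742900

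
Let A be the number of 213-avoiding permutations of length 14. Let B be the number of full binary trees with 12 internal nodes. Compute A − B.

Permutations of [n] avoiding any single length-3 pattern are counted by C_n; here n = 14. So A = C_14 = 2674440.
Full binary trees with n internal nodes are counted by C_n; here n = 12. So B = C_12 = 208012.
A − B = 2674440 − 208012 = 2466428.

2466428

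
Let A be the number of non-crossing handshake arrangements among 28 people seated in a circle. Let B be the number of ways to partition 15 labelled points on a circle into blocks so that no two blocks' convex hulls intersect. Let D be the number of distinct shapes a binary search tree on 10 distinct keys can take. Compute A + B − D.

With 28 = 2·14 people, non-crossing handshake pairings are non-crossing perfect matchings on a circle, counted by C_14. So A = C_14 = 2674440.
Non-crossing partitions of an n-element set are counted by C_n; here n = 15. So B = C_15 = 9694845.
There are C_n binary search tree shapes on n keys; with n = 10 that is C_10. So D = C_10 = 16796.
A + B − D = 2674440 + 9694845 − 16796 = 12352489.

12352489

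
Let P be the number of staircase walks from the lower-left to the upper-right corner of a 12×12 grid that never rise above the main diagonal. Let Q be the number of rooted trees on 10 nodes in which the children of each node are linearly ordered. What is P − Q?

Sub-diagonal monotone paths from (0,0) to (12,12) biject with Dyck paths of semilength 12, giving C_12. So P = C_12 = 208012.
Rooted ordered (plane) trees on m nodes have m−1 edges and are counted by C_{m−1}; m = 10 gives C_9. So Q = C_9 = 4862.
P − Q = 208012 − 4862 = 203150.

203150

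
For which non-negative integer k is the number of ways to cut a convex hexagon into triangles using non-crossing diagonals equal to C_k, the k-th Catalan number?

4

A convex 6-gon is triangulated into 4 triangles, and the number of such triangulations is the Catalan number C_{6−2} = C_4.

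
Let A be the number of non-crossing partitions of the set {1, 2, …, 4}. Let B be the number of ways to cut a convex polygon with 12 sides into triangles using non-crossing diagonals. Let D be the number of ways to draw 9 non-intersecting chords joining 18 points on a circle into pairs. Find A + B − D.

11948

Non-crossing partitions of an n-element set are counted by C_n; here n = 4. So A = C_4 = 14.
Triangulations of a convex m-gon are counted by C_{m−2}; with m = 12 this is C_10. So B = C_10 = 16796.
Non-crossing perfect matchings of 2n points on a circle are counted by C_n; with 18 points, n = 9. So D = C_9 = 4862.
A + B − D = 14 + 16796 − 4862 = 11948.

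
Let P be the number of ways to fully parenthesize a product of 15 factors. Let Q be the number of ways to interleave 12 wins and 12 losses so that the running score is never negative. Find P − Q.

2466428

Bracketing 15 factors into binary products is counted by C_{15−1} = C_14. So P = C_14 = 2674440.
Reading a vote for the leader as '(' and for the other as ')' turns such a sequence into a balanced string of 12 pairs, so the count is C_12. So Q = C_12 = 208012.
P − Q = 2674440 − 208012 = 2466428.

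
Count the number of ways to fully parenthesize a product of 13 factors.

208012

Parenthesizations of m factors correspond to full binary trees with m leaves, counted by C_{m−1}; m = 13 gives C_12.
C_12 = 208012.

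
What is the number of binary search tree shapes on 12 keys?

208012

There are C_n binary search tree shapes on n keys; with n = 12 that is C_12.
C_12 = C(24,12)/13 = 2704156/13 = 208012.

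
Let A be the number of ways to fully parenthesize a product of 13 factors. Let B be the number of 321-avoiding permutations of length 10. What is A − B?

Bracketing 13 factors into binary products is counted by C_{13−1} = C_12. So A = C_12 = 208012.
For any fixed pattern of length 3, the pattern-avoiding permutations of [10] number C_10. So B = C_10 = 16796.
A − B = 208012 − 16796 = 191216.

191216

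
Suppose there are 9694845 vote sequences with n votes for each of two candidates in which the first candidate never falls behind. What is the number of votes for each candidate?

15

Such ballot sequences with n votes each are counted by C_n; 9694845 = C_15.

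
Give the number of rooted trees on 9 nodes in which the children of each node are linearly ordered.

1430

Rooted ordered (plane) trees on m nodes have m−1 edges and are counted by C_{m−1}; m = 9 gives C_8.
C_8 = C(16,8)/9 = 12870/9 = 1430.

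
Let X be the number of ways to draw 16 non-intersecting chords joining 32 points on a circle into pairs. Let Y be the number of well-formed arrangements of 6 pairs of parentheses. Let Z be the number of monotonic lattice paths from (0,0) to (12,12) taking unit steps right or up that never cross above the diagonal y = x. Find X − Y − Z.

35149526

Non-crossing perfect matchings of 2n points on a circle are counted by C_n; with 32 points, n = 16. So X = C_16 = 35357670.
With 6 pairs the number of balanced bracket strings is the Catalan number C_6. So Y = C_6 = 132.
Monotone paths in an n×n grid that stay weakly below the diagonal are counted by C_n; here n = 12. So Z = C_12 = 208012.
X − Y − Z = 35357670 − 132 − 208012 = 35149526.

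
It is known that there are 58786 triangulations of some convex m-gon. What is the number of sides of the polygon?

13

Triangulations of a convex m-gon are counted by C_{m−2}; 58786 = C_11.
So m − 2 = 11, giving m = 13 sides.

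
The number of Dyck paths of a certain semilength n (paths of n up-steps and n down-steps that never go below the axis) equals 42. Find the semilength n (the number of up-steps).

5

Dyck paths of semilength n are counted by C_n; 42 = C_5.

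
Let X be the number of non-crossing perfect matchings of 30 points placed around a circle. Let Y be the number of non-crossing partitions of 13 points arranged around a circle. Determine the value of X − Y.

8951945

Pairing 30 circle points by 15 non-crossing chords gives C_15 matchings. So X = C_15 = 9694845.
Non-crossing partitions of an n-element set are counted by C_n; here n = 13. So Y = C_13 = 742900.
X − Y = 9694845 − 742900 = 8951945.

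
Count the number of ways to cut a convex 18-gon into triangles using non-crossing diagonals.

The number of triangulations of an 18-gon is the Catalan number C_16 (index = sides − 2).
C_16 = C(32,16)/17 = 601080390/17 = 35357670.

35357670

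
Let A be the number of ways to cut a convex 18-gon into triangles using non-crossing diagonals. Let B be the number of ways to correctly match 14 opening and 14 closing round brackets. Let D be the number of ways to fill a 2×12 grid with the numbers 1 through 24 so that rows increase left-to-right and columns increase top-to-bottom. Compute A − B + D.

Triangulations of a convex m-gon are counted by C_{m−2}; with m = 18 this is C_16. So A = C_16 = 35357670.
With 14 pairs the number of balanced bracket strings is the Catalan number C_14. So B = C_14 = 2674440.
By the hook-length formula (or a Dyck-path bijection), SYT of shape 2×12 number C_12. So D = C_12 = 208012.
A − B + D = 35357670 − 2674440 + 208012 = 32891242.

32891242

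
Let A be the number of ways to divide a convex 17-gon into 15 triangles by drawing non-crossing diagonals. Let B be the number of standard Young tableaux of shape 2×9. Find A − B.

9689983

A convex 17-gon is triangulated into 15 triangles, and the number of such triangulations is the Catalan number C_{17−2} = C_15. So A = C_15 = 9694845.
By the hook-length formula (or a Dyck-path bijection), SYT of shape 2×9 number C_9. So B = C_9 = 4862.
A − B = 9694845 − 4862 = 9689983.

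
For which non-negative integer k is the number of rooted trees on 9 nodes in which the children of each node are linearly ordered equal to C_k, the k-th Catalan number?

8

A rooted plane tree on 9 nodes has 8 edges, and such trees are counted by C_8.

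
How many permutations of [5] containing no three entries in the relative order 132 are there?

For any fixed pattern of length 3, the pattern-avoiding permutations of [5] number C_5.
C_5 = C(10,5)/6 = 252/6 = 42.

42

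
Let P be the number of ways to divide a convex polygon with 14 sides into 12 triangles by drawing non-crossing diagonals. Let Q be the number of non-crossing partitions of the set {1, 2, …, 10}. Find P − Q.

191216

A convex 14-gon is triangulated into 12 triangles, and the number of such triangulations is the Catalan number C_{14−2} = C_12. So P = C_12 = 208012.
Non-crossing partitions of an n-element set are counted by C_n; here n = 10. So Q = C_10 = 16796.
P − Q = 208012 − 16796 = 191216.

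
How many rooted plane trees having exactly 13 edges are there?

742900

Rooted ordered trees with n edges are counted by C_n; here n = 13.
C_13 = C(26,13)/14 = 10400600/14 = 742900.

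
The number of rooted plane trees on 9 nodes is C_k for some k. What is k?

8

Rooted ordered (plane) trees on m nodes have m−1 edges and are counted by C_{m−1}; m = 9 gives C_8.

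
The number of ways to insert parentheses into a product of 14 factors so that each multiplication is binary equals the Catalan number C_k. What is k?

Ways to associate a product of 14 factors correspond to binary trees on 14 leaves, so the count is C_13.

13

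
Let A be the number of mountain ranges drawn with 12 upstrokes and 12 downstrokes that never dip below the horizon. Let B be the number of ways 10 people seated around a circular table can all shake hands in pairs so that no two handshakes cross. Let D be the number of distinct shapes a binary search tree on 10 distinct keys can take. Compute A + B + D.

Paths of 12 up- and 12 down-steps that never dip below the axis are Dyck paths; their count is C_12. So A = C_12 = 208012.
With 10 = 2·5 people, non-crossing handshake pairings are non-crossing perfect matchings on a circle, counted by C_5. So B = C_5 = 42.
Rooted binary trees with 10 nodes (each child slot possibly empty) number C_10. So D = C_10 = 16796.
A + B + D = 208012 + 42 + 16796 = 224850.

224850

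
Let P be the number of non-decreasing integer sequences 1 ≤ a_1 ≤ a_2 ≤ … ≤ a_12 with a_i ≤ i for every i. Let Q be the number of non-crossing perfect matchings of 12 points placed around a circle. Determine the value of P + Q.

Weakly increasing sequences with a_i ≤ i biject with Dyck paths of semilength 12, so there are C_12. So P = C_12 = 208012.
Pairing 12 circle points by 6 non-crossing chords gives C_6 matchings. So Q = C_6 = 132.
P + Q = 208012 + 132 = 208144.

208144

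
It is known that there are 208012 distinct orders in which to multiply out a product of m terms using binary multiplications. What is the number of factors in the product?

13

Parenthesizations of m factors are counted by C_{m−1}. Since C_12 = 208012, the index is 12.
So the index is 12, and the number of factors is 12 + 1 = 13.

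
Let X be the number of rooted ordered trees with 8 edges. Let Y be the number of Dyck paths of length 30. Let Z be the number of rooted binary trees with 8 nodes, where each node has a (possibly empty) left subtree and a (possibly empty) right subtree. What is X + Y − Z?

9694845

Rooted ordered trees with n edges are counted by C_n; here n = 8. So X = C_8 = 1430.
Paths of 15 up- and 15 down-steps that never dip below the axis are Dyck paths; their count is C_15. So Y = C_15 = 9694845.
Binary trees (left/right distinguished) on n nodes are counted by C_n; here n = 8. So Z = C_8 = 1430.
X + Y − Z = 1430 + 9694845 − 1430 = 9694845.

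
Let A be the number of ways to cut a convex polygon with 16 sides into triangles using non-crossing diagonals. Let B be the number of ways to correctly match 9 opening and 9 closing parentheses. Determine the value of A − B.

A convex 16-gon is triangulated into 14 triangles, and the number of such triangulations is the Catalan number C_{16−2} = C_14. So A = C_14 = 2674440.
Balanced strings of n pairs of brackets are counted by C_n; here n = 9. So B = C_9 = 4862.
A − B = 2674440 − 4862 = 2669578.

2669578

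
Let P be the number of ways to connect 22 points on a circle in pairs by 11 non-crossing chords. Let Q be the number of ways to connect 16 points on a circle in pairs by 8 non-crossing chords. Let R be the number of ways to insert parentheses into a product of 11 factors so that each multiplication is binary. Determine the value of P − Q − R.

Pairing 22 circle points by 11 non-crossing chords gives C_11 matchings. So P = C_11 = 58786.
Non-crossing perfect matchings of 2n points on a circle are counted by C_n; with 16 points, n = 8. So Q = C_8 = 1430.
Ways to associate a product of 11 factors correspond to binary trees on 11 leaves, so the count is C_10. So R = C_10 = 16796.
P − Q − R = 58786 − 1430 − 16796 = 40560.

40560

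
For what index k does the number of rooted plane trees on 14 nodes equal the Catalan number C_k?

13

A rooted plane tree on 14 nodes has 13 edges, and such trees are counted by C_13.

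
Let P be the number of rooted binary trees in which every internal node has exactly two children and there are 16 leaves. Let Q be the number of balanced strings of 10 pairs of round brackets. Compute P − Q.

Full binary trees with 16 leaves have 16−1 = 15 internal nodes, so there are C_15 of them. So P = C_15 = 9694845.
With 10 pairs the number of balanced bracket strings is the Catalan number C_10. So Q = C_10 = 16796.
P − Q = 9694845 − 16796 = 9678049.

9678049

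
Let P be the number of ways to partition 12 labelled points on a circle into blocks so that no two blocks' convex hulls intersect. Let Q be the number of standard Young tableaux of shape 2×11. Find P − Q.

149226

The non-crossing partitions of [12] form a lattice of size C_12. So P = C_12 = 208012.
By the hook-length formula (or a Dyck-path bijection), SYT of shape 2×11 number C_11. So Q = C_11 = 58786.
P − Q = 208012 − 58786 = 149226.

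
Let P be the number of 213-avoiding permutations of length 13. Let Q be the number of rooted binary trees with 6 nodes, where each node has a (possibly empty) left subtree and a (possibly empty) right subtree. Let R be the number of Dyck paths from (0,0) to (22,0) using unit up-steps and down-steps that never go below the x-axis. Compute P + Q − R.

684246

For any fixed pattern of length 3, the pattern-avoiding permutations of [13] number C_13. So P = C_13 = 742900.
There are C_n binary search tree shapes on n keys; with n = 6 that is C_6. So Q = C_6 = 132.
A Dyck path with 11 up-steps and 11 down-steps has semilength 11, so there are C_11 of them. So R = C_11 = 58786.
P + Q − R = 742900 + 132 − 58786 = 684246.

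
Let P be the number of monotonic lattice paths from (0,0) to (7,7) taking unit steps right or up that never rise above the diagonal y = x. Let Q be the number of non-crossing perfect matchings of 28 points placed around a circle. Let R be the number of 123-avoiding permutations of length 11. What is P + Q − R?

Sub-diagonal monotone paths from (0,0) to (7,7) biject with Dyck paths of semilength 7, giving C_7. So P = C_7 = 429.
Non-crossing perfect matchings of 2n points on a circle are counted by C_n; with 28 points, n = 14. So Q = C_14 = 2674440.
Permutations of [n] avoiding any single length-3 pattern are counted by C_n; here n = 11. So R = C_11 = 58786.
P + Q − R = 429 + 2674440 − 58786 = 2616083.

2616083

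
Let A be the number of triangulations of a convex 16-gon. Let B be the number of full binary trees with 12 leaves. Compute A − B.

2615654

Triangulations of a convex m-gon are counted by C_{m−2}; with m = 16 this is C_14. So A = C_14 = 2674440.
Full binary trees with 12 leaves have 12−1 = 11 internal nodes, so there are C_11 of them. So B = C_11 = 58786.
A − B = 2674440 − 58786 = 2615654.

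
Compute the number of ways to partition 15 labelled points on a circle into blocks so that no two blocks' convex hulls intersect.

9694845

Non-crossing partitions of an n-element set are counted by C_n; here n = 15.
C_15 = 9694845.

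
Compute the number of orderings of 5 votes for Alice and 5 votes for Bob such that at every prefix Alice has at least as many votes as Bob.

42

Ballot sequences with n votes each where one side never trails are Dyck words, counted by C_n; here n = 5.
C_5 = C(10,5)/6 = 252/6 = 42.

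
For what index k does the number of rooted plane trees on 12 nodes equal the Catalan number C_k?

A rooted plane tree on 12 nodes has 11 edges, and such trees are counted by C_11.

11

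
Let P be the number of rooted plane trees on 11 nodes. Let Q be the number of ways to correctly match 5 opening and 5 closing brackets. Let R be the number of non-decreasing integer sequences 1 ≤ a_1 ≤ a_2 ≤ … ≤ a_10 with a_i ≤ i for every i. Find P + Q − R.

42

Rooted ordered (plane) trees on m nodes have m−1 edges and are counted by C_{m−1}; m = 11 gives C_10. So P = C_10 = 16796.
A balanced arrangement of 5 bracket pairs is a Dyck word of semilength 5, so the count is C_5. So Q = C_5 = 42.
Such sub-staircase sequences of length n are counted by C_n; here n = 10. So R = C_10 = 16796.
P + Q − R = 16796 + 42 − 16796 = 42.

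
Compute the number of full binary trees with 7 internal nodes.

429

The number of full binary trees on 7 internal nodes is the Catalan number C_7.
C_7 = C(14,7)/8 = 3432/8 = 429.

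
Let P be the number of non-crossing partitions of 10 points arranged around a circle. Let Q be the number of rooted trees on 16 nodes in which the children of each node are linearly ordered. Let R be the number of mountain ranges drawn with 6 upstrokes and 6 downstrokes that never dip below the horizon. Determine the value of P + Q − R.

9711509

Non-crossing partitions of an n-element set are counted by C_n; here n = 10. So P = C_10 = 16796.
A rooted plane tree on 16 nodes has 15 edges, and such trees are counted by C_15. So Q = C_15 = 9694845.
Dyck paths of semilength n (length 2n) are counted by C_n; here n = 6. So R = C_6 = 132.
P + Q − R = 16796 + 9694845 − 132 = 9711509.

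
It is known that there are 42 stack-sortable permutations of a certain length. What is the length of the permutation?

Stack-sortable permutations of [n] are counted by C_n, and C_5 = 42.

5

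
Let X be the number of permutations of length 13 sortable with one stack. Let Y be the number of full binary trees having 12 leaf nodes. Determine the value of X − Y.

Stack-sortable permutations are exactly the 231-avoiding ones, counted by C_n; here n = 13. So X = C_13 = 742900.
A full binary tree with L leaves has L−1 internal nodes and is counted by C_{L−1}; L = 12 gives C_11. So Y = C_11 = 58786.
X − Y = 742900 − 58786 = 684114.

684114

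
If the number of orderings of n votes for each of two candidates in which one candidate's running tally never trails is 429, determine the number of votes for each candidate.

7

Such ballot sequences with n votes each are counted by C_n. Since C_7 = 429, the index is 7.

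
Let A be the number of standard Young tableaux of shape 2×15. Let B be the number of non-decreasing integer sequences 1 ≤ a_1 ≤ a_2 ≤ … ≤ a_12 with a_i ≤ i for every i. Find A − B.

9486833

Standard Young tableaux of shape 2×n are counted by C_n; here n = 15. So A = C_15 = 9694845.
Such sub-staircase sequences of length n are counted by C_n; here n = 12. So B = C_12 = 208012.
A − B = 9694845 − 208012 = 9486833.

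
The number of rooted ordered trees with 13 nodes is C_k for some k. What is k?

A rooted plane tree on 13 nodes has 12 edges, and such trees are counted by C_12.

12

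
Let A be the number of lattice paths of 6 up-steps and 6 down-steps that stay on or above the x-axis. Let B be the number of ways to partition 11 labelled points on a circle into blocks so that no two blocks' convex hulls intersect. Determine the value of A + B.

58918

Dyck paths of semilength n (length 2n) are counted by C_n; here n = 6. So A = C_6 = 132.
The non-crossing partitions of [11] form a lattice of size C_11. So B = C_11 = 58786.
A + B = 132 + 58786 = 58918.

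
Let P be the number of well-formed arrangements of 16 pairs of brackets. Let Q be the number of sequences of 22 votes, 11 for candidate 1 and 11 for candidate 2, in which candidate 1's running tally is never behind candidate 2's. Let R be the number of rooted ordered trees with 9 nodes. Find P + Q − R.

With 16 pairs the number of balanced bracket strings is the Catalan number C_16. So P = C_16 = 35357670.
Ballot sequences with n votes each where one side never trails are Dyck words, counted by C_n; here n = 11. So Q = C_11 = 58786.
Rooted ordered (plane) trees on m nodes have m−1 edges and are counted by C_{m−1}; m = 9 gives C_8. So R = C_8 = 1430.
P + Q − R = 35357670 + 58786 − 1430 = 35415026.

35415026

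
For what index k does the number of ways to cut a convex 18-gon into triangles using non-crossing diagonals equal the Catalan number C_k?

A convex 18-gon is triangulated into 16 triangles, and the number of such triangulations is the Catalan number C_{18−2} = C_16.

16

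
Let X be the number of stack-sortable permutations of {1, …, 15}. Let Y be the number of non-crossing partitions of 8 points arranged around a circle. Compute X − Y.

By Knuth's characterisation, the stack-sortable permutations of length 15 are the 231-avoiders, numbering C_15. So X = C_15 = 9694845.
The non-crossing partitions of [8] form a lattice of size C_8. So Y = C_8 = 1430.
X − Y = 9694845 − 1430 = 9693415.

9693415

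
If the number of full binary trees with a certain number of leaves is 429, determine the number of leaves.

8

Full binary trees with L leaves are counted by C_{L−1}; 429 = C_7.
So the index is 7, and the number of leaves is 7 + 1 = 8.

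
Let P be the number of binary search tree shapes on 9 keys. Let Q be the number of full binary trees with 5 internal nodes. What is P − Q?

Rooted binary trees with 9 nodes (each child slot possibly empty) number C_9. So P = C_9 = 4862.
Full binary trees with n internal nodes are counted by C_n; here n = 5. So Q = C_5 = 42.
P − Q = 4862 − 42 = 4820.

4820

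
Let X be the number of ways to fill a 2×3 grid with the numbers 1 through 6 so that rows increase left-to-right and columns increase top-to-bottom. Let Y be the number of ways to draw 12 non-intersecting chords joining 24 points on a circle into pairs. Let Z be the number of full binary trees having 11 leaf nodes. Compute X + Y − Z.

By the hook-length formula (or a Dyck-path bijection), SYT of shape 2×3 number C_3. So X = C_3 = 5.
Pairing 24 circle points by 12 non-crossing chords gives C_12 matchings. So Y = C_12 = 208012.
A full binary tree with L leaves has L−1 internal nodes and is counted by C_{L−1}; L = 11 gives C_10. So Z = C_10 = 16796.
X + Y − Z = 5 + 208012 − 16796 = 191221.

191221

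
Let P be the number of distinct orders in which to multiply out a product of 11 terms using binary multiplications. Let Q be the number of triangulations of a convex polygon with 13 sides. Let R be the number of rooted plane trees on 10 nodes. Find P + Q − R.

70720

Bracketing 11 factors into binary products is counted by C_{11−1} = C_10. So P = C_10 = 16796.
A convex 13-gon is triangulated into 11 triangles, and the number of such triangulations is the Catalan number C_{13−2} = C_11. So Q = C_11 = 58786.
A rooted plane tree on 10 nodes has 9 edges, and such trees are counted by C_9. So R = C_9 = 4862.
P + Q − R = 16796 + 58786 − 4862 = 70720.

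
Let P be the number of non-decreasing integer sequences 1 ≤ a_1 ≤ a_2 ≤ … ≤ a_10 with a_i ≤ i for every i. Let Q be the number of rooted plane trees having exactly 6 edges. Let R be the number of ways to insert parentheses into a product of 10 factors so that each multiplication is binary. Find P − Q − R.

11802

Weakly increasing sequences with a_i ≤ i biject with Dyck paths of semilength 10, so there are C_10. So P = C_10 = 16796.
A rooted plane tree with 6 edges has 7 nodes, and the count is C_6. So Q = C_6 = 132.
Bracketing 10 factors into binary products is counted by C_{10−1} = C_9. So R = C_9 = 4862.
P − Q − R = 16796 − 132 − 4862 = 11802.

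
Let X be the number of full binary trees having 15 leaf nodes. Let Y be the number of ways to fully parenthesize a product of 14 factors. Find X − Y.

A full binary tree with L leaves has L−1 internal nodes and is counted by C_{L−1}; L = 15 gives C_14. So X = C_14 = 2674440.
Parenthesizations of m factors correspond to full binary trees with m leaves, counted by C_{m−1}; m = 14 gives C_13. So Y = C_13 = 742900.
X − Y = 2674440 − 742900 = 1931540.

1931540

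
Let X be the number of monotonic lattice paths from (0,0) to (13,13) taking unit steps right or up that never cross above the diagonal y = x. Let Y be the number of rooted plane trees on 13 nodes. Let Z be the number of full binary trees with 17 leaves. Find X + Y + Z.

Monotone paths in an n×n grid that stay weakly below the diagonal are counted by C_n; here n = 13. So X = C_13 = 742900.
Rooted ordered (plane) trees on m nodes have m−1 edges and are counted by C_{m−1}; m = 13 gives C_12. So Y = C_12 = 208012.
A full binary tree with L leaves has L−1 internal nodes and is counted by C_{L−1}; L = 17 gives C_16. So Z = C_16 = 35357670.
X + Y + Z = 742900 + 208012 + 35357670 = 36308582.

36308582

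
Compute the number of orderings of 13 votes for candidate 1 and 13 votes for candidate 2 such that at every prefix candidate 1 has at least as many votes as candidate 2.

Ballot sequences with n votes each where one side never trails are Dyck words, counted by C_n; here n = 13.
C_13 = 742900.

742900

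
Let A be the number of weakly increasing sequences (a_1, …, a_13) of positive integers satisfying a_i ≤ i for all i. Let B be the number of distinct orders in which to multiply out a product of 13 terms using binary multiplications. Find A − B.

534888

Such sub-staircase sequences of length n are counted by C_n; here n = 13. So A = C_13 = 742900.
Parenthesizations of m factors correspond to full binary trees with m leaves, counted by C_{m−1}; m = 13 gives C_12. So B = C_12 = 208012.
A − B = 742900 − 208012 = 534888.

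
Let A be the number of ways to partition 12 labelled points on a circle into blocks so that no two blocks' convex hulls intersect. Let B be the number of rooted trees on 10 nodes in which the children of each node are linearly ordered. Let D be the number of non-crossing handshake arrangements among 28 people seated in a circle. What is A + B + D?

Non-crossing partitions of an n-element set are counted by C_n; here n = 12. So A = C_12 = 208012.
Rooted ordered (plane) trees on m nodes have m−1 edges and are counted by C_{m−1}; m = 10 gives C_9. So B = C_9 = 4862.
With 28 = 2·14 people, non-crossing handshake pairings are non-crossing perfect matchings on a circle, counted by C_14. So D = C_14 = 2674440.
A + B + D = 208012 + 4862 + 2674440 = 2887314.

2887314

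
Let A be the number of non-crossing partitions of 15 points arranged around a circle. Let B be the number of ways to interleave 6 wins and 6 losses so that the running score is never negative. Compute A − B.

9694713

Non-crossing partitions of an n-element set are counted by C_n; here n = 15. So A = C_15 = 9694845.
Ballot sequences with n votes each where one side never trails are Dyck words, counted by C_n; here n = 6. So B = C_6 = 132.
A − B = 9694845 − 132 = 9694713.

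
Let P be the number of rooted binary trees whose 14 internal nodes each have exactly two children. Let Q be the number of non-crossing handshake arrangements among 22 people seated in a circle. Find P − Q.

2615654

Full binary trees with n internal nodes are counted by C_n; here n = 14. So P = C_14 = 2674440.
With 22 = 2·11 people, non-crossing handshake pairings are non-crossing perfect matchings on a circle, counted by C_11. So Q = C_11 = 58786.
P − Q = 2674440 − 58786 = 2615654.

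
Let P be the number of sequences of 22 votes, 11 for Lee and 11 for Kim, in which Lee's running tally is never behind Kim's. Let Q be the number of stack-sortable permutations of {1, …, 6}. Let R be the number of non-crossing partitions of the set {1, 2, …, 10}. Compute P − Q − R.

Ballot sequences with n votes each where one side never trails are Dyck words, counted by C_n; here n = 11. So P = C_11 = 58786.
By Knuth's characterisation, the stack-sortable permutations of length 6 are the 231-avoiders, numbering C_6. So Q = C_6 = 132.
The non-crossing partitions of [10] form a lattice of size C_10. So R = C_10 = 16796.
P − Q − R = 58786 − 132 − 16796 = 41858.

41858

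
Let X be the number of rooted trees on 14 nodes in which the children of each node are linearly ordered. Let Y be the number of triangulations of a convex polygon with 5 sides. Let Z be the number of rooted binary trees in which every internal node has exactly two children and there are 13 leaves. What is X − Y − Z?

534883

Rooted ordered (plane) trees on m nodes have m−1 edges and are counted by C_{m−1}; m = 14 gives C_13. So X = C_13 = 742900.
Triangulations of a convex m-gon are counted by C_{m−2}; with m = 5 this is C_3. So Y = C_3 = 5.
Full binary trees with 13 leaves have 13−1 = 12 internal nodes, so there are C_12 of them. So Z = C_12 = 208012.
X − Y − Z = 742900 − 5 − 208012 = 534883.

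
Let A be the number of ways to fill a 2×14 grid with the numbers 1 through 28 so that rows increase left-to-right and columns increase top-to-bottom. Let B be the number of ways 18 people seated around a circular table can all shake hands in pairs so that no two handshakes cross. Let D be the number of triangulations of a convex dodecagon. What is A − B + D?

2686374

By the hook-length formula (or a Dyck-path bijection), SYT of shape 2×14 number C_14. So A = C_14 = 2674440.
With 18 = 2·9 people, non-crossing handshake pairings are non-crossing perfect matchings on a circle, counted by C_9. So B = C_9 = 4862.
A convex 12-gon is triangulated into 10 triangles, and the number of such triangulations is the Catalan number C_{12−2} = C_10. So D = C_10 = 16796.
A − B + D = 2674440 − 4862 + 16796 = 2686374.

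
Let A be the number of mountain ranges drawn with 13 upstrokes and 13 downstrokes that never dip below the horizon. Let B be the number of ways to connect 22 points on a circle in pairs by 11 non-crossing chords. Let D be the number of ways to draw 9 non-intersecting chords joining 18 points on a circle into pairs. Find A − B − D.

Dyck paths of semilength n (length 2n) are counted by C_n; here n = 13. So A = C_13 = 742900.
Pairing 22 circle points by 11 non-crossing chords gives C_11 matchings. So B = C_11 = 58786.
Non-crossing perfect matchings of 2n points on a circle are counted by C_n; with 18 points, n = 9. So D = C_9 = 4862.
A − B − D = 742900 − 58786 − 4862 = 679252.

679252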